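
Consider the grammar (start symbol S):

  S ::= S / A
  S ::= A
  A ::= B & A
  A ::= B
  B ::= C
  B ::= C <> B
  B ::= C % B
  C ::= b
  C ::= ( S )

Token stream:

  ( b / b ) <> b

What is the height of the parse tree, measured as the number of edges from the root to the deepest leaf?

9

[S [A [B [C ( [S [S [A [B [C b]]]] / [A [B [C b]]]] )] <> [B [C b]]]]]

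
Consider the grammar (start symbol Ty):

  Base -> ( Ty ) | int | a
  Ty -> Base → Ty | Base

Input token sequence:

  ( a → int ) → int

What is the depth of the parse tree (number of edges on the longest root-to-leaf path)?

[Ty [Base ( [Ty [Base a] → [Ty [Base int]]] )] → [Ty [Base int]]]

5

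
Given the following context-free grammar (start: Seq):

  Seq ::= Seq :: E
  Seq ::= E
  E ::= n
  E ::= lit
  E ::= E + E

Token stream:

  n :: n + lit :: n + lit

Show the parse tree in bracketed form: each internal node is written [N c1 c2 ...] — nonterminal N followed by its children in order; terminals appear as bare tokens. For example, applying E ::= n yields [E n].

Seq
Seq :: E
Seq :: E :: E
E :: E :: E
n :: E :: E
n :: E + E :: E
n :: n + E :: E
n :: n + lit :: E
n :: n + lit :: E + E
n :: n + lit :: n + E
n :: n + lit :: n + lit

[Seq [Seq [Seq [E n]] :: [E [E n] + [E lit]]] :: [E [E n] + [E lit]]]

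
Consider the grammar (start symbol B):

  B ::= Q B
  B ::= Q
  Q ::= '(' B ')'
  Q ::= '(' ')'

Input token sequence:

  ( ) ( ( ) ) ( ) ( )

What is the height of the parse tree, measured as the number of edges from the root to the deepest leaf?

5

[B [Q ( )] [B [Q ( [B [Q ( )]] )] [B [Q ( )] [B [Q ( )]]]]]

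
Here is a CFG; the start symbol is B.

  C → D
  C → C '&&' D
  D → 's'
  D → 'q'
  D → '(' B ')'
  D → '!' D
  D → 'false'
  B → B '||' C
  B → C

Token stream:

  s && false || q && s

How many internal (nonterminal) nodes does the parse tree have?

[B [B [C [C [D s]] && [D false]]] || [C [C [D q]] && [D s]]]

10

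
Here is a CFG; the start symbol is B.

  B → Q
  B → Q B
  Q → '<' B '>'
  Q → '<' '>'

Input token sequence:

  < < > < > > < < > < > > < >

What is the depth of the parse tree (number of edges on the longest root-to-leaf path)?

6

[B [Q < [B [Q < >] [B [Q < >]]] >] [B [Q < [B [Q < >] [B [Q < >]]] >] [B [Q < >]]]]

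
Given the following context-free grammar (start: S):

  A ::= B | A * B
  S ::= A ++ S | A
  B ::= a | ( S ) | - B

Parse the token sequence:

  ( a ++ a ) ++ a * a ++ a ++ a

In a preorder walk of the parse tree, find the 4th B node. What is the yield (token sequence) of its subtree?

[S [A [B ( [S [A [B a]] ++ [S [A [B a]]]] )]] ++ [S [A [A [B a]] * [B a]] ++ [S [A [B a]] ++ [S [A [B a]]]]]]

a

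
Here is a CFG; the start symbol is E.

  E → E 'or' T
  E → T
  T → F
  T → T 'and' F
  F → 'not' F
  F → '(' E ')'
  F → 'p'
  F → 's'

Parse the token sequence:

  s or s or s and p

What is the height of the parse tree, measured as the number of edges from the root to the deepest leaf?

5

[E [E [E [T [F s]]] or [T [F s]]] or [T [T [F s]] and [F p]]]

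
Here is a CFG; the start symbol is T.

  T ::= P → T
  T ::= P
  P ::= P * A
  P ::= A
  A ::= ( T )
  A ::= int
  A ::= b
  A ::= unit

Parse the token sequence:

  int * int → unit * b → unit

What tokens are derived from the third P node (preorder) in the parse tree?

[T [P [P [A int]] * [A int]] → [T [P [P [A unit]] * [A b]] → [T [P [A unit]]]]]

unit * b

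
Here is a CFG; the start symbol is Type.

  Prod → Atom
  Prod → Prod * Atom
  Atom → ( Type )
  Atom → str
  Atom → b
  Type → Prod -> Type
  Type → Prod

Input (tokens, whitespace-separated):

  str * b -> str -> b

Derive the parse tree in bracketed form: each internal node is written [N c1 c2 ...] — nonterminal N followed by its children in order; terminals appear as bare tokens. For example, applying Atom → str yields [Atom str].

[Type [Prod [Prod [Atom str]] * [Atom b]] -> [Type [Prod [Atom str]] -> [Type [Prod [Atom b]]]]]

Type
Prod -> Type
Prod * Atom -> Type
Atom * Atom -> Type
str * Atom -> Type
str * b -> Type
str * b -> Prod -> Type
str * b -> Atom -> Type
str * b -> str -> Type
str * b -> str -> Prod
str * b -> str -> Atom
str * b -> str -> b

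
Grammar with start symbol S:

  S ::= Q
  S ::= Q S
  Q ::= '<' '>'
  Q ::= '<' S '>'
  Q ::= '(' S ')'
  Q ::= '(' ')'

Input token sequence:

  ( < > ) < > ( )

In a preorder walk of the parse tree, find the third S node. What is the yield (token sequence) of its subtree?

[S [Q ( [S [Q < >]] )] [S [Q < >] [S [Q ( )]]]]

< > ( )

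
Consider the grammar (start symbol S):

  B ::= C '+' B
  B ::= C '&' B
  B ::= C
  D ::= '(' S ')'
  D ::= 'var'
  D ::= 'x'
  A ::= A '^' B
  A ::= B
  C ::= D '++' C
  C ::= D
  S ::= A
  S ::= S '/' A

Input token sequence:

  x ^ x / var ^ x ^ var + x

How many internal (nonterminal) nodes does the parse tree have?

[S [S [A [A [B [C [D x]]]] ^ [B [C [D x]]]]] / [A [A [A [B [C [D var]]]] ^ [B [C [D x]]]] ^ [B [C [D var]] + [B [C [D x]]]]]]

25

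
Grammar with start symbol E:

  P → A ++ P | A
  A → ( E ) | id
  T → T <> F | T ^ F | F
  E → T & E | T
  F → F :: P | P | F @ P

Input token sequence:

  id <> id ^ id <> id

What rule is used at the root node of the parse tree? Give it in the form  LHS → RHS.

E → T

[E [T [T [T [T [F [P [A id]]]] <> [F [P [A id]]]] ^ [F [P [A id]]]] <> [F [P [A id]]]]]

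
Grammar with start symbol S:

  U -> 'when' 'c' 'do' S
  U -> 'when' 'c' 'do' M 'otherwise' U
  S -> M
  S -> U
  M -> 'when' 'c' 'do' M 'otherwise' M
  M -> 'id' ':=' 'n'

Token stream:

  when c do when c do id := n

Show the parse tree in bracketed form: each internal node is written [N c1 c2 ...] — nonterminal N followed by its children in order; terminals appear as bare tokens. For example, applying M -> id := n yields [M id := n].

[S [U when c do [S [U when c do [S [M id := n]]]]]]

S
U
when c do S
when c do U
when c do when c do S
when c do when c do M
when c do when c do id := n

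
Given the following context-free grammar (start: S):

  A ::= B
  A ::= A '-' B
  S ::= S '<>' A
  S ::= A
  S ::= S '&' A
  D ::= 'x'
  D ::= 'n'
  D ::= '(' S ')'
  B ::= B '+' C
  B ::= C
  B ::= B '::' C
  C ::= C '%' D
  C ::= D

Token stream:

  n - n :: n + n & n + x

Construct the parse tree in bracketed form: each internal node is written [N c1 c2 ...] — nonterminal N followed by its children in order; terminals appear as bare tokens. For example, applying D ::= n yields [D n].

[S [S [A [A [B [C [D n]]]] - [B [B [B [C [D n]]] :: [C [D n]]] + [C [D n]]]]] & [A [B [B [C [D n]]] + [C [D x]]]]]

S
S & A
A & A
A - B & A
B - B & A
C - B & A
D - B & A
n - B & A
n - B + C & A
n - B :: C + C & A
n - C :: C + C & A
n - D :: C + C & A
n - n :: C + C & A
n - n :: D + C & A
n - n :: n + C & A
n - n :: n + D & A
n - n :: n + n & A
n - n :: n + n & B
n - n :: n + n & B + C
n - n :: n + n & C + C
n - n :: n + n & D + C
n - n :: n + n & n + C
n - n :: n + n & n + D
n - n :: n + n & n + x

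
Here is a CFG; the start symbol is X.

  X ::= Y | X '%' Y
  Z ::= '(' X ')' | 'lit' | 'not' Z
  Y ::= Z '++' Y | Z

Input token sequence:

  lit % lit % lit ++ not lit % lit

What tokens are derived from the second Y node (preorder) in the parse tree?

lit

[X [X [X [X [Y [Z lit]]] % [Y [Z lit]]] % [Y [Z lit] ++ [Y [Z not [Z lit]]]]] % [Y [Z lit]]]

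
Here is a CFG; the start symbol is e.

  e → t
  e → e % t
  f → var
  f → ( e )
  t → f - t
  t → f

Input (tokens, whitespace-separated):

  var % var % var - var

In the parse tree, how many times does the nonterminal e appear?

[e [e [e [t [f var]]] % [t [f var]]] % [t [f var] - [t [f var]]]]

3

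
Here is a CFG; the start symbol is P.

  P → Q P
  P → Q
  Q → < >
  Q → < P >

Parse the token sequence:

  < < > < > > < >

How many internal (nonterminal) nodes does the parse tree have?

[P [Q < [P [Q < >] [P [Q < >]]] >] [P [Q < >]]]

8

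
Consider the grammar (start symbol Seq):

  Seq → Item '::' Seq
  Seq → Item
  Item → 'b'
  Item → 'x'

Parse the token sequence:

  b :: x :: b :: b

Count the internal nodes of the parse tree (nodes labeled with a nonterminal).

8

[Seq [Item b] :: [Seq [Item x] :: [Seq [Item b] :: [Seq [Item b]]]]]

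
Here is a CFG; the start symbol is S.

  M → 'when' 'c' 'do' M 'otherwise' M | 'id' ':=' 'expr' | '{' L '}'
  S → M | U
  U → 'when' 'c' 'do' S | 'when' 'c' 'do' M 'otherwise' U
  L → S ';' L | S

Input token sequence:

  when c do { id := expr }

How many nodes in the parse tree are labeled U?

[S [U when c do [S [M { [L [S [M id := expr]]] }]]]]

1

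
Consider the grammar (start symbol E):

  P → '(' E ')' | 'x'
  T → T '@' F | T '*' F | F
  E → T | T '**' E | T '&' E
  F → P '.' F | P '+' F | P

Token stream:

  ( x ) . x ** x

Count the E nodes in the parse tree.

3

[E [T [F [P ( [E [T [F [P x]]]] )] . [F [P x]]]] ** [E [T [F [P x]]]]]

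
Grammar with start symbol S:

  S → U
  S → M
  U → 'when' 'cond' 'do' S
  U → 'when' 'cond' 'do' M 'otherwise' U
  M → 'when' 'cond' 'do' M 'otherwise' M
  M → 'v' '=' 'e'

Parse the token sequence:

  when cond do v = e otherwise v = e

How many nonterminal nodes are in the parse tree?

4

[S [M when cond do [M v = e] otherwise [M v = e]]]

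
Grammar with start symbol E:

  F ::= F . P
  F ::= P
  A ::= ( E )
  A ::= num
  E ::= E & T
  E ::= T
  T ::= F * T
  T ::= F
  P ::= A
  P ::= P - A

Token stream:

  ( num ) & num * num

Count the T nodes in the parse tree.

4

[E [E [T [F [P [A ( [E [T [F [P [A num]]]]] )]]]]] & [T [F [P [A num]]] * [T [F [P [A num]]]]]]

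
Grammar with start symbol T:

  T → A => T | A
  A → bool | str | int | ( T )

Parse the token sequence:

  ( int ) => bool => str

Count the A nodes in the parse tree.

4

[T [A ( [T [A int]] )] => [T [A bool] => [T [A str]]]]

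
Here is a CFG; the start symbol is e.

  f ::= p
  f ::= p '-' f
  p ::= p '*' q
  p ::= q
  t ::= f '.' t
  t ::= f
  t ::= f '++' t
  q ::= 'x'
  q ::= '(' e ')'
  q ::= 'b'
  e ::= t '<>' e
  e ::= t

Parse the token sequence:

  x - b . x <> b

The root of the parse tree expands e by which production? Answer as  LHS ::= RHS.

[e [t [f [p [q x]] - [f [p [q b]]]] . [t [f [p [q x]]]]] <> [e [t [f [p [q b]]]]]]

e ::= t '<>' e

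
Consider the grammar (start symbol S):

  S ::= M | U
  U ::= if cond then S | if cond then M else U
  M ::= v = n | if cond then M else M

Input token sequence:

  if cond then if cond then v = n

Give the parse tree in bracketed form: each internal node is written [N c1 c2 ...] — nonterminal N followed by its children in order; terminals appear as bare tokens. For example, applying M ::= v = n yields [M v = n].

[S [U if cond then [S [U if cond then [S [M v = n]]]]]]

S
U
if cond then S
if cond then U
if cond then if cond then S
if cond then if cond then M
if cond then if cond then v = n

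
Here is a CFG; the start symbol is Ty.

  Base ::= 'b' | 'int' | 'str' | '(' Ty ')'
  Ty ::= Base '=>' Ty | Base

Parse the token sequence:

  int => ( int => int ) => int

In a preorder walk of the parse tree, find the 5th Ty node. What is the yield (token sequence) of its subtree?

int

[Ty [Base int] => [Ty [Base ( [Ty [Base int] => [Ty [Base int]]] )] => [Ty [Base int]]]]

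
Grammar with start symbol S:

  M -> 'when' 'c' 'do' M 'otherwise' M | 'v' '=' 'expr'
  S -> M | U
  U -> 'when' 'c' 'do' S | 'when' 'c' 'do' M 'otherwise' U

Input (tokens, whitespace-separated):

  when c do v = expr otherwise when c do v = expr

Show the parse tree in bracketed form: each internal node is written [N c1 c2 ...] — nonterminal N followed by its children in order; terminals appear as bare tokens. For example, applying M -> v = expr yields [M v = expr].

S
U
when c do M otherwise U
when c do v = expr otherwise U
when c do v = expr otherwise when c do S
when c do v = expr otherwise when c do M
when c do v = expr otherwise when c do v = expr

[S [U when c do [M v = expr] otherwise [U when c do [S [M v = expr]]]]]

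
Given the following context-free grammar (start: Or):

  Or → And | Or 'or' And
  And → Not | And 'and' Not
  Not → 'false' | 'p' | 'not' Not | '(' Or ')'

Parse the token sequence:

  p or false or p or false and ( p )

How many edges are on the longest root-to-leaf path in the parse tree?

[Or [Or [Or [Or [And [Not p]]] or [And [Not false]]] or [And [Not p]]] or [And [And [Not false]] and [Not ( [Or [And [Not p]]] )]]]

6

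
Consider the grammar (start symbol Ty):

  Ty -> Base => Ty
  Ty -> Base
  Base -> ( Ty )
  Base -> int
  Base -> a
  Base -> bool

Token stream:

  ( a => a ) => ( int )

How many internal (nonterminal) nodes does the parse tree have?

[Ty [Base ( [Ty [Base a] => [Ty [Base a]]] )] => [Ty [Base ( [Ty [Base int]] )]]]

10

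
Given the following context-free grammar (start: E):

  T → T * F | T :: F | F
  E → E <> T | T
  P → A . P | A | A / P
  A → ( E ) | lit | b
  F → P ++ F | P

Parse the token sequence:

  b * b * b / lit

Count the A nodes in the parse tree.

4

[E [T [T [T [F [P [A b]]]] * [F [P [A b]]]] * [F [P [A b] / [P [A lit]]]]]]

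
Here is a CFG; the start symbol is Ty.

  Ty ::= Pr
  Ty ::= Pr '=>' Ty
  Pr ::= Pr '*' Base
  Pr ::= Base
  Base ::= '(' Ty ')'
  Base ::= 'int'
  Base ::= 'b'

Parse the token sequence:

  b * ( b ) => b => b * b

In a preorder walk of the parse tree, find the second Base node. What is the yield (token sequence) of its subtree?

[Ty [Pr [Pr [Base b]] * [Base ( [Ty [Pr [Base b]]] )]] => [Ty [Pr [Base b]] => [Ty [Pr [Pr [Base b]] * [Base b]]]]]

( b )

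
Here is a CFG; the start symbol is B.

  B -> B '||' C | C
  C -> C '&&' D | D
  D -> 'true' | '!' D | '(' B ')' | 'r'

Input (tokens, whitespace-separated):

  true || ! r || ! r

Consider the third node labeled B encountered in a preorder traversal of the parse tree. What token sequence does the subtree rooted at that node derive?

[B [B [B [C [D true]]] || [C [D ! [D r]]]] || [C [D ! [D r]]]]

true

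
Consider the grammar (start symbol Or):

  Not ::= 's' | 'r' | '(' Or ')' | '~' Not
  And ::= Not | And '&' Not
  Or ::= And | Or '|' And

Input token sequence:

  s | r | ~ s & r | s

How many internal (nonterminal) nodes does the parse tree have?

15

[Or [Or [Or [Or [And [Not s]]] | [And [Not r]]] | [And [And [Not ~ [Not s]]] & [Not r]]] | [And [Not s]]]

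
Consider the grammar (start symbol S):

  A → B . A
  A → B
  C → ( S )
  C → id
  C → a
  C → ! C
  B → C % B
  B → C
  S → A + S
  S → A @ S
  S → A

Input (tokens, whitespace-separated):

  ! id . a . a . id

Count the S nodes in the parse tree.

[S [A [B [C ! [C id]]] . [A [B [C a]] . [A [B [C a]] . [A [B [C id]]]]]]]

1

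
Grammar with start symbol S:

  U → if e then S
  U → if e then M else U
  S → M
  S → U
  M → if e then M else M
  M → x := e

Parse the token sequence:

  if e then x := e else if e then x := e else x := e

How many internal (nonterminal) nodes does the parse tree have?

6

[S [M if e then [M x := e] else [M if e then [M x := e] else [M x := e]]]]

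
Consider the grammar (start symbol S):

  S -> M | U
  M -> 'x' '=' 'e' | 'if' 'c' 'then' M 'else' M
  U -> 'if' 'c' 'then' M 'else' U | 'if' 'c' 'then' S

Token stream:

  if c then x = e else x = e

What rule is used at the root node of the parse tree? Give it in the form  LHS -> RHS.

[S [M if c then [M x = e] else [M x = e]]]

S -> M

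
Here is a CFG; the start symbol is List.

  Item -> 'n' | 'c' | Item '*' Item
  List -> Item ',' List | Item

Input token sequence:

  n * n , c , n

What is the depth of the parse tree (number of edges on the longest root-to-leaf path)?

[List [Item [Item n] * [Item n]] , [List [Item c] , [List [Item n]]]]

4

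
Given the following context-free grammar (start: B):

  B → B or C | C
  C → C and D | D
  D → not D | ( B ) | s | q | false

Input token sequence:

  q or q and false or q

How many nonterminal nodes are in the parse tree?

11

[B [B [B [C [D q]]] or [C [C [D q]] and [D false]]] or [C [D q]]]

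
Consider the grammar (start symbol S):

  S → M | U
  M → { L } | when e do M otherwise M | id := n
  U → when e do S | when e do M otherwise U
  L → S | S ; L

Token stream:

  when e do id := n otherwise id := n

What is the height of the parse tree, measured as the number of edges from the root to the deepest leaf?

[S [M when e do [M id := n] otherwise [M id := n]]]

3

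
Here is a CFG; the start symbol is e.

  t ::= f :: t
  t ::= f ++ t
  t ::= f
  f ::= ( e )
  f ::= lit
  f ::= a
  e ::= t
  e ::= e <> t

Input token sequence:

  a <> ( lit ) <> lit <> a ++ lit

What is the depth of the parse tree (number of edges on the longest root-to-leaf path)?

8

[e [e [e [e [t [f a]]] <> [t [f ( [e [t [f lit]]] )]]] <> [t [f lit]]] <> [t [f a] ++ [t [f lit]]]]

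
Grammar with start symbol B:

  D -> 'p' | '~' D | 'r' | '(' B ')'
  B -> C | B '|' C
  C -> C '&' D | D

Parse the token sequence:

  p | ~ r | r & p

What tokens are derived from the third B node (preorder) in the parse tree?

[B [B [B [C [D p]]] | [C [D ~ [D r]]]] | [C [C [D r]] & [D p]]]

p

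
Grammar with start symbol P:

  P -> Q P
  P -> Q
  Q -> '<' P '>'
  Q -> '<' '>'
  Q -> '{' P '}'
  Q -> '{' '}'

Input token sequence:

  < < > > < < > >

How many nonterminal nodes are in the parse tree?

[P [Q < [P [Q < >]] >] [P [Q < [P [Q < >]] >]]]

8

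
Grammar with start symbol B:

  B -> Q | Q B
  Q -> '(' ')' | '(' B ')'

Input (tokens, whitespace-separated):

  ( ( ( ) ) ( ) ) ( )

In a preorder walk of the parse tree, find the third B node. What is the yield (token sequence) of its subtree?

[B [Q ( [B [Q ( [B [Q ( )]] )] [B [Q ( )]]] )] [B [Q ( )]]]

( )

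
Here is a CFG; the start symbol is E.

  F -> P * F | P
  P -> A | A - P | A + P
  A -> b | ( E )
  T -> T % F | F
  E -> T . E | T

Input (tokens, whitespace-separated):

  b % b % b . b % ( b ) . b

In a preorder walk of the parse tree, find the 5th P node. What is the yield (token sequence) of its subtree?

[E [T [T [T [F [P [A b]]]] % [F [P [A b]]]] % [F [P [A b]]]] . [E [T [T [F [P [A b]]]] % [F [P [A ( [E [T [F [P [A b]]]]] )]]]] . [E [T [F [P [A b]]]]]]]

( b )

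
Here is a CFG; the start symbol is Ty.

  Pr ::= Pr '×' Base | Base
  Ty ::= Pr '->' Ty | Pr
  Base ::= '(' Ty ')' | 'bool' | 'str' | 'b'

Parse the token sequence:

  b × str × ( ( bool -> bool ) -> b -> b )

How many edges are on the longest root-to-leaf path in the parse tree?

10

[Ty [Pr [Pr [Pr [Base b]] × [Base str]] × [Base ( [Ty [Pr [Base ( [Ty [Pr [Base bool]] -> [Ty [Pr [Base bool]]]] )]] -> [Ty [Pr [Base b]] -> [Ty [Pr [Base b]]]]] )]]]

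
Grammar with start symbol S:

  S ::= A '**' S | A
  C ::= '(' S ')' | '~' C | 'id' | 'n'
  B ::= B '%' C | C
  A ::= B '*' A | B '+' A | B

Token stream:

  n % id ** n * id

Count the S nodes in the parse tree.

2

[S [A [B [B [C n]] % [C id]]] ** [S [A [B [C n]] * [A [B [C id]]]]]]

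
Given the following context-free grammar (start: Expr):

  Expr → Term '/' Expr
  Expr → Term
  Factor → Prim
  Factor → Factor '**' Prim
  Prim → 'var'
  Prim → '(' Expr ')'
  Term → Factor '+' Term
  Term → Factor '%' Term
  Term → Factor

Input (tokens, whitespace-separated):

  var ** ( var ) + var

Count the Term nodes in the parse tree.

[Expr [Term [Factor [Factor [Prim var]] ** [Prim ( [Expr [Term [Factor [Prim var]]]] )]] + [Term [Factor [Prim var]]]]]

3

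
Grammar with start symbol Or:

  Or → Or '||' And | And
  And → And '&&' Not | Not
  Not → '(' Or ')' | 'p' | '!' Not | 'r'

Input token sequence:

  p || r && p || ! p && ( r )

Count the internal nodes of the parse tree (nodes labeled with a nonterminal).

[Or [Or [Or [And [Not p]]] || [And [And [Not r]] && [Not p]]] || [And [And [Not ! [Not p]]] && [Not ( [Or [And [Not r]]] )]]]

17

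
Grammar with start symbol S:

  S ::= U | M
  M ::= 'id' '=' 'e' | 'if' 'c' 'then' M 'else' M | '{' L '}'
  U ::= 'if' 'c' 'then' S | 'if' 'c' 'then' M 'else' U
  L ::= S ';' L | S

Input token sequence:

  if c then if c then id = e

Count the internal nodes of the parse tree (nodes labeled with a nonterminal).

6

[S [U if c then [S [U if c then [S [M id = e]]]]]]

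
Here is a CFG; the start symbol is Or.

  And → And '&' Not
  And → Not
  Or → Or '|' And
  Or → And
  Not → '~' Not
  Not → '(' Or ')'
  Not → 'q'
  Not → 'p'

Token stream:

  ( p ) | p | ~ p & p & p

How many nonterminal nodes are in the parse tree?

[Or [Or [Or [And [Not ( [Or [And [Not p]]] )]]] | [And [Not p]]] | [And [And [And [Not ~ [Not p]]] & [Not p]] & [Not p]]]

17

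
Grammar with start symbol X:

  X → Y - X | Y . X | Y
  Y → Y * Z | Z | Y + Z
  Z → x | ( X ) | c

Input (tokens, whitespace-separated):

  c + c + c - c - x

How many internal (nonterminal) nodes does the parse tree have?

13

[X [Y [Y [Y [Z c]] + [Z c]] + [Z c]] - [X [Y [Z c]] - [X [Y [Z x]]]]]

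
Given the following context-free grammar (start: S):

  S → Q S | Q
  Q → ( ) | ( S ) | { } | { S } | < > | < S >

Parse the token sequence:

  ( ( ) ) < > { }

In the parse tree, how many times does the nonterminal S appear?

[S [Q ( [S [Q ( )]] )] [S [Q < >] [S [Q { }]]]]

4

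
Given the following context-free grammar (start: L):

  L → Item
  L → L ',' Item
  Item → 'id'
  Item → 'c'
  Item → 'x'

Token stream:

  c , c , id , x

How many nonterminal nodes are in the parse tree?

8

[L [L [L [L [Item c]] , [Item c]] , [Item id]] , [Item x]]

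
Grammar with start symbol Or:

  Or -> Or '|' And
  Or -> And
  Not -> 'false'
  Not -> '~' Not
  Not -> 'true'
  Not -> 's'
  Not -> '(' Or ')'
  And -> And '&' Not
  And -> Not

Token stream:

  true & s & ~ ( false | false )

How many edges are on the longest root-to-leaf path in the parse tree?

8

[Or [And [And [And [Not true]] & [Not s]] & [Not ~ [Not ( [Or [Or [And [Not false]]] | [And [Not false]]] )]]]]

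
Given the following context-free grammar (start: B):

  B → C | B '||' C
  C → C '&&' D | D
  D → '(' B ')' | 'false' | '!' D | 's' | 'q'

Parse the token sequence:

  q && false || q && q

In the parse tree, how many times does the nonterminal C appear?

[B [B [C [C [D q]] && [D false]]] || [C [C [D q]] && [D q]]]

4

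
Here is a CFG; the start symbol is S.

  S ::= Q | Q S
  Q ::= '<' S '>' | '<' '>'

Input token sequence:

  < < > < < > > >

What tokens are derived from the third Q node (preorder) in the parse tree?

< < > >

[S [Q < [S [Q < >] [S [Q < [S [Q < >]] >]]] >]]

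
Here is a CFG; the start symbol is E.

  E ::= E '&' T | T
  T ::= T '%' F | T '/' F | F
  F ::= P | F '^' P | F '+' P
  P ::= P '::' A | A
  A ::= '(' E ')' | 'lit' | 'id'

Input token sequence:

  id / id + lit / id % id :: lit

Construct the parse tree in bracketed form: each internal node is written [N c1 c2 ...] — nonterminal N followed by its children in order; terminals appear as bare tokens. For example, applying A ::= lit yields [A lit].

[E [T [T [T [T [F [P [A id]]]] / [F [F [P [A id]]] + [P [A lit]]]] / [F [P [A id]]]] % [F [P [P [A id]] :: [A lit]]]]]

E
T
T % F
T / F % F
T / F / F % F
F / F / F % F
P / F / F % F
A / F / F % F
id / F / F % F
id / F + P / F % F
id / P + P / F % F
id / A + P / F % F
id / id + P / F % F
id / id + A / F % F
id / id + lit / F % F
id / id + lit / P % F
id / id + lit / A % F
id / id + lit / id % F
id / id + lit / id % P
id / id + lit / id % P :: A
id / id + lit / id % A :: A
id / id + lit / id % id :: A
id / id + lit / id % id :: lit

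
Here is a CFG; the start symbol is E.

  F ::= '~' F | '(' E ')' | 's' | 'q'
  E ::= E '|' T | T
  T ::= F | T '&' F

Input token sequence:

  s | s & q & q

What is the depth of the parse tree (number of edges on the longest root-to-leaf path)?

5

[E [E [T [F s]]] | [T [T [T [F s]] & [F q]] & [F q]]]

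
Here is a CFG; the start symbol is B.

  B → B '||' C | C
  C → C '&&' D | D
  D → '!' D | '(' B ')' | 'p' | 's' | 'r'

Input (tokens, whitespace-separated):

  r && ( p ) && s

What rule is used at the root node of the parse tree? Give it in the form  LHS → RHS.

[B [C [C [C [D r]] && [D ( [B [C [D p]]] )]] && [D s]]]

B → C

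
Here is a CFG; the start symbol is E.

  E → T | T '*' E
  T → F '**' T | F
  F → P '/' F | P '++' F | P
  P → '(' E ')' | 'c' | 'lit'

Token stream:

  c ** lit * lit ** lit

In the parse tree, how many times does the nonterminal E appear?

[E [T [F [P c]] ** [T [F [P lit]]]] * [E [T [F [P lit]] ** [T [F [P lit]]]]]]

2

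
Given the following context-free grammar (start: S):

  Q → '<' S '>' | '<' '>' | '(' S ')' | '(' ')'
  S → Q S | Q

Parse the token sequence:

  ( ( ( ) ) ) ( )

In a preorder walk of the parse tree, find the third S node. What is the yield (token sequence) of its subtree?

( )

[S [Q ( [S [Q ( [S [Q ( )]] )]] )] [S [Q ( )]]]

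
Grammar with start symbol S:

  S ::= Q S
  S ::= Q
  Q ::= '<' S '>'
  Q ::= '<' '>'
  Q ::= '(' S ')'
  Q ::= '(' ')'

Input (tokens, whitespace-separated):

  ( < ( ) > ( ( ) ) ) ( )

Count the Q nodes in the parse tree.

[S [Q ( [S [Q < [S [Q ( )]] >] [S [Q ( [S [Q ( )]] )]]] )] [S [Q ( )]]]

6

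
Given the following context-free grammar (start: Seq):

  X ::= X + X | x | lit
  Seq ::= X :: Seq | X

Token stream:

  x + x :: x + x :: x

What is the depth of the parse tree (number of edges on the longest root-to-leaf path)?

4

[Seq [X [X x] + [X x]] :: [Seq [X [X x] + [X x]] :: [Seq [X x]]]]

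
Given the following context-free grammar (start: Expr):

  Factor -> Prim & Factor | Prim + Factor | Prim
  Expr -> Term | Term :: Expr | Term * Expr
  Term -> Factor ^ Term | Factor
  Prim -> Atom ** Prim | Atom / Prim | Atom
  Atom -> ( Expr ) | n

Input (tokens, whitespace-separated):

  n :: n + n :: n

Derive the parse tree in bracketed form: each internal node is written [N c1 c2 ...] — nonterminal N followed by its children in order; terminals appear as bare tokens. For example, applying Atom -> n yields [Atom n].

Expr
Term :: Expr
Factor :: Expr
Prim :: Expr
Atom :: Expr
n :: Expr
n :: Term :: Expr
n :: Factor :: Expr
n :: Prim + Factor :: Expr
n :: Atom + Factor :: Expr
n :: n + Factor :: Expr
n :: n + Prim :: Expr
n :: n + Atom :: Expr
n :: n + n :: Expr
n :: n + n :: Term
n :: n + n :: Factor
n :: n + n :: Prim
n :: n + n :: Atom
n :: n + n :: n

[Expr [Term [Factor [Prim [Atom n]]]] :: [Expr [Term [Factor [Prim [Atom n]] + [Factor [Prim [Atom n]]]]] :: [Expr [Term [Factor [Prim [Atom n]]]]]]]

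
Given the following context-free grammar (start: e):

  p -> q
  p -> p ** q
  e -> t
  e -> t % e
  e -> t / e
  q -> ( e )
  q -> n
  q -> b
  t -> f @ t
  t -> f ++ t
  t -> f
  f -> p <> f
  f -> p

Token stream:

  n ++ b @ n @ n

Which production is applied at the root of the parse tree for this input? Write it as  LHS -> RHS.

e -> t

[e [t [f [p [q n]]] ++ [t [f [p [q b]]] @ [t [f [p [q n]]] @ [t [f [p [q n]]]]]]]]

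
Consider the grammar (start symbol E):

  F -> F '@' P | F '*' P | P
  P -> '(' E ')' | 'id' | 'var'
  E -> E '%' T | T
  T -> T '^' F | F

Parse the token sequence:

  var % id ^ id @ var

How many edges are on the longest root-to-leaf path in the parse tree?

[E [E [T [F [P var]]]] % [T [T [F [P id]]] ^ [F [F [P id]] @ [P var]]]]

5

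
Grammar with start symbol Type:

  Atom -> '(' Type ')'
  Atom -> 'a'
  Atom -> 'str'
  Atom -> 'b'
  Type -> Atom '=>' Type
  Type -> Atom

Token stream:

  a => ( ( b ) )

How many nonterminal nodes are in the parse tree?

8

[Type [Atom a] => [Type [Atom ( [Type [Atom ( [Type [Atom b]] )]] )]]]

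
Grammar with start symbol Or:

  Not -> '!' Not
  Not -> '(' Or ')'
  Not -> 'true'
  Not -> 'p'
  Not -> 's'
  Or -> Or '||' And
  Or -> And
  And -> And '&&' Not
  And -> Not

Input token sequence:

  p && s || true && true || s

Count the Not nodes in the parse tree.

[Or [Or [Or [And [And [Not p]] && [Not s]]] || [And [And [Not true]] && [Not true]]] || [And [Not s]]]

5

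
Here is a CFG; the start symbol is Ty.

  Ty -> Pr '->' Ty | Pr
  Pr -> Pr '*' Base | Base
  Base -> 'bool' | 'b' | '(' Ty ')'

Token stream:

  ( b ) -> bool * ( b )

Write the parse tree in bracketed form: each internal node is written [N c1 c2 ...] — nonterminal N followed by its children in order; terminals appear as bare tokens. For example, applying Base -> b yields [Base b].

[Ty [Pr [Base ( [Ty [Pr [Base b]]] )]] -> [Ty [Pr [Pr [Base bool]] * [Base ( [Ty [Pr [Base b]]] )]]]]

Ty
Pr -> Ty
Base -> Ty
( Ty ) -> Ty
( Pr ) -> Ty
( Base ) -> Ty
( b ) -> Ty
( b ) -> Pr
( b ) -> Pr * Base
( b ) -> Base * Base
( b ) -> bool * Base
( b ) -> bool * ( Ty )
( b ) -> bool * ( Pr )
( b ) -> bool * ( Base )
( b ) -> bool * ( b )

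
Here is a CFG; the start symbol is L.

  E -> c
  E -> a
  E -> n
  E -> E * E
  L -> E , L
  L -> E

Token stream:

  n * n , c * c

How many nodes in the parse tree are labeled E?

6

[L [E [E n] * [E n]] , [L [E [E c] * [E c]]]]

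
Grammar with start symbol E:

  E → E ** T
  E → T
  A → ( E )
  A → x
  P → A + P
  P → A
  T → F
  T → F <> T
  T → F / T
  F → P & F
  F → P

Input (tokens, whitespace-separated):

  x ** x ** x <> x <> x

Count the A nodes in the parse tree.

[E [E [E [T [F [P [A x]]]]] ** [T [F [P [A x]]]]] ** [T [F [P [A x]]] <> [T [F [P [A x]]] <> [T [F [P [A x]]]]]]]

5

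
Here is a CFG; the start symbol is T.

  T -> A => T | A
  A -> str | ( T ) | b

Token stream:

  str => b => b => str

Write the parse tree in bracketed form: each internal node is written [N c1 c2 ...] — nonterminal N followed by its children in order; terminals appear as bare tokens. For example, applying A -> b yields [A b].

T
A => T
str => T
str => A => T
str => b => T
str => b => A => T
str => b => b => T
str => b => b => A
str => b => b => str

[T [A str] => [T [A b] => [T [A b] => [T [A str]]]]]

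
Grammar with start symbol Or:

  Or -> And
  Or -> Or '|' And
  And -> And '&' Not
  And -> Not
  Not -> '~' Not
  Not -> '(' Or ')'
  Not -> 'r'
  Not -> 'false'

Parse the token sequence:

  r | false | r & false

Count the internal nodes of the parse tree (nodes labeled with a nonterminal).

11

[Or [Or [Or [And [Not r]]] | [And [Not false]]] | [And [And [Not r]] & [Not false]]]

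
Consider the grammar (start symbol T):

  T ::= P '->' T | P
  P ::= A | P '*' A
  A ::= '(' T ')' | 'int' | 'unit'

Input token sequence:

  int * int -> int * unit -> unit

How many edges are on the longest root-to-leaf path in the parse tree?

5

[T [P [P [A int]] * [A int]] -> [T [P [P [A int]] * [A unit]] -> [T [P [A unit]]]]]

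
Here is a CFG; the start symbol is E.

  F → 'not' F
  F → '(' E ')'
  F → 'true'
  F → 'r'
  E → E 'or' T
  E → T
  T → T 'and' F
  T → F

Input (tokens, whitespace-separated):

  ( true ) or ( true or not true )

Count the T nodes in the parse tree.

5

[E [E [T [F ( [E [T [F true]]] )]]] or [T [F ( [E [E [T [F true]]] or [T [F not [F true]]]] )]]]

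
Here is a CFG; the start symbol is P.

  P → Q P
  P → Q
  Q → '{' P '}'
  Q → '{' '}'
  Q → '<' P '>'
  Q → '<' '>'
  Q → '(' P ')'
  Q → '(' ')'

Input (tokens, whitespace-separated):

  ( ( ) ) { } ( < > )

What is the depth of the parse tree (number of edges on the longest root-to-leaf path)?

[P [Q ( [P [Q ( )]] )] [P [Q { }] [P [Q ( [P [Q < >]] )]]]]

6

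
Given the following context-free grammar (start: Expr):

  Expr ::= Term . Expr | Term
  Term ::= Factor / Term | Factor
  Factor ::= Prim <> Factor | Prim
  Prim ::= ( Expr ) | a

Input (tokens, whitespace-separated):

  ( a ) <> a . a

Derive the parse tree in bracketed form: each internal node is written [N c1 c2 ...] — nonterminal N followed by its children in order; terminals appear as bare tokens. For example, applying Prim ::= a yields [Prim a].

[Expr [Term [Factor [Prim ( [Expr [Term [Factor [Prim a]]]] )] <> [Factor [Prim a]]]] . [Expr [Term [Factor [Prim a]]]]]

Expr
Term . Expr
Factor . Expr
Prim <> Factor . Expr
( Expr ) <> Factor . Expr
( Term ) <> Factor . Expr
( Factor ) <> Factor . Expr
( Prim ) <> Factor . Expr
( a ) <> Factor . Expr
( a ) <> Prim . Expr
( a ) <> a . Expr
( a ) <> a . Term
( a ) <> a . Factor
( a ) <> a . Prim
( a ) <> a . a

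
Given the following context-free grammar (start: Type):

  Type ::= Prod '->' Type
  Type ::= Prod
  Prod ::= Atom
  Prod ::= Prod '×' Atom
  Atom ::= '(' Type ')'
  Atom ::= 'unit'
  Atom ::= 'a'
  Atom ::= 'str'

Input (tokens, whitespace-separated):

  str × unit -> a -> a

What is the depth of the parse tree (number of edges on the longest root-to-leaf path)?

[Type [Prod [Prod [Atom str]] × [Atom unit]] -> [Type [Prod [Atom a]] -> [Type [Prod [Atom a]]]]]

5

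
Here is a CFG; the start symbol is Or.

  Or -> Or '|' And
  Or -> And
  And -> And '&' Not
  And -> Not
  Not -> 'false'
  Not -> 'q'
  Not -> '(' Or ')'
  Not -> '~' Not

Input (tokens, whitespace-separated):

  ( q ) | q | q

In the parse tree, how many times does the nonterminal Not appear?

[Or [Or [Or [And [Not ( [Or [And [Not q]]] )]]] | [And [Not q]]] | [And [Not q]]]

4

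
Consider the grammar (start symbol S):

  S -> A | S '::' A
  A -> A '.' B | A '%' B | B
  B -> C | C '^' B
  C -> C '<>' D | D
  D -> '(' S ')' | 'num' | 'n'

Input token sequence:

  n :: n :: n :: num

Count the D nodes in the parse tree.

4

[S [S [S [S [A [B [C [D n]]]]] :: [A [B [C [D n]]]]] :: [A [B [C [D n]]]]] :: [A [B [C [D num]]]]]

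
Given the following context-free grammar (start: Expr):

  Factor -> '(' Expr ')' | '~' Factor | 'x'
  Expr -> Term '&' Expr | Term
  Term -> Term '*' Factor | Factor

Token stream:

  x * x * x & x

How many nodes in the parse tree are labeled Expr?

[Expr [Term [Term [Term [Factor x]] * [Factor x]] * [Factor x]] & [Expr [Term [Factor x]]]]

2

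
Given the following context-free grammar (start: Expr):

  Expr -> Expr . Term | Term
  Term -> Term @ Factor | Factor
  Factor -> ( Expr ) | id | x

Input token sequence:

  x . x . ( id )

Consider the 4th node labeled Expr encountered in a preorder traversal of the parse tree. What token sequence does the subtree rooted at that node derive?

id

[Expr [Expr [Expr [Term [Factor x]]] . [Term [Factor x]]] . [Term [Factor ( [Expr [Term [Factor id]]] )]]]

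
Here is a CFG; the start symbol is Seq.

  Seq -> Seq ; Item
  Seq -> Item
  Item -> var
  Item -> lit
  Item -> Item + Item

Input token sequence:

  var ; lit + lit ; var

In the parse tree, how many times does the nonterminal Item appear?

[Seq [Seq [Seq [Item var]] ; [Item [Item lit] + [Item lit]]] ; [Item var]]

5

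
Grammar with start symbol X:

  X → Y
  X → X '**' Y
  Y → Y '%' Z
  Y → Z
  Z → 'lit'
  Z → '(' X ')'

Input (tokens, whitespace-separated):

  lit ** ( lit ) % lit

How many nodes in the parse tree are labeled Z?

4

[X [X [Y [Z lit]]] ** [Y [Y [Z ( [X [Y [Z lit]]] )]] % [Z lit]]]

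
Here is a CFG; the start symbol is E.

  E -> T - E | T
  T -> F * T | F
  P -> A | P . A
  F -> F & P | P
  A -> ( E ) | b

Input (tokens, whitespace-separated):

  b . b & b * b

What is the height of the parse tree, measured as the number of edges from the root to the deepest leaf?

7

[E [T [F [F [P [P [A b]] . [A b]]] & [P [A b]]] * [T [F [P [A b]]]]]]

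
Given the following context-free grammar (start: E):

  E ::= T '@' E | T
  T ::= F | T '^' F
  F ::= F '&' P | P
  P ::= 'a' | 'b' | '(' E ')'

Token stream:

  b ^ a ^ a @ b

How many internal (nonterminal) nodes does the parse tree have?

14

[E [T [T [T [F [P b]]] ^ [F [P a]]] ^ [F [P a]]] @ [E [T [F [P b]]]]]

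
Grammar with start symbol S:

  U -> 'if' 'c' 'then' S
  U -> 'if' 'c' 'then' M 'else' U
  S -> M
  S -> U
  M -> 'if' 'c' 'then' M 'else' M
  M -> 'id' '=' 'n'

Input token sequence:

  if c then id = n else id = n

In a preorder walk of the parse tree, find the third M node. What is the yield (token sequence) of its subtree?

[S [M if c then [M id = n] else [M id = n]]]

id = n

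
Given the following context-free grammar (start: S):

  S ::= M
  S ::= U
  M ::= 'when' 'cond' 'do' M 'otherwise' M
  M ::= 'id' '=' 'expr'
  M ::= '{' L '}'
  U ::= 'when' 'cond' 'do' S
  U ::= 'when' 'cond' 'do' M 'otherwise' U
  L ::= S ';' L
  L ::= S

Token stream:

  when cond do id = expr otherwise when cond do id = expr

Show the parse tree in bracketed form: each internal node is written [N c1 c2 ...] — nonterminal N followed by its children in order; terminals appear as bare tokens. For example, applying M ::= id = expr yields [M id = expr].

S
U
when cond do M otherwise U
when cond do id = expr otherwise U
when cond do id = expr otherwise when cond do S
when cond do id = expr otherwise when cond do M
when cond do id = expr otherwise when cond do id = expr

[S [U when cond do [M id = expr] otherwise [U when cond do [S [M id = expr]]]]]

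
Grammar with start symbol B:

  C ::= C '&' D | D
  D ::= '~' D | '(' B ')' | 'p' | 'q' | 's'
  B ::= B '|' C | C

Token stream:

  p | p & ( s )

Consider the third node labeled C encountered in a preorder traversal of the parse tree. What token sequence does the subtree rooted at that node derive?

[B [B [C [D p]]] | [C [C [D p]] & [D ( [B [C [D s]]] )]]]

p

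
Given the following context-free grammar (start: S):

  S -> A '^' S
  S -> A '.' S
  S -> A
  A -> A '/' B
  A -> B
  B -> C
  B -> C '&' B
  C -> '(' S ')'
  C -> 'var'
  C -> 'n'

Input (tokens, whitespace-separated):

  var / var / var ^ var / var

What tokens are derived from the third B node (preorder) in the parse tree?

var

[S [A [A [A [B [C var]]] / [B [C var]]] / [B [C var]]] ^ [S [A [A [B [C var]]] / [B [C var]]]]]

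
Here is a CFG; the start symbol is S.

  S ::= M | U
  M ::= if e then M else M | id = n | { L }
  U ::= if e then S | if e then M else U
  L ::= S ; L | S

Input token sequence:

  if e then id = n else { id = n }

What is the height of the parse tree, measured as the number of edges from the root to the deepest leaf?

6

[S [M if e then [M id = n] else [M { [L [S [M id = n]]] }]]]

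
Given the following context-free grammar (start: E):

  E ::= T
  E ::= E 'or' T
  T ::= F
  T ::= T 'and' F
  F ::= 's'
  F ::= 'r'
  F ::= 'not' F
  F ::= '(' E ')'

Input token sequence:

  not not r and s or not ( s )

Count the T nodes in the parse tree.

4

[E [E [T [T [F not [F not [F r]]]] and [F s]]] or [T [F not [F ( [E [T [F s]]] )]]]]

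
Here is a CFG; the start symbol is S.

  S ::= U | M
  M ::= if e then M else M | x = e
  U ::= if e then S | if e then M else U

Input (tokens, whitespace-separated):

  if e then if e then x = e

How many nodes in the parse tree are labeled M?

[S [U if e then [S [U if e then [S [M x = e]]]]]]

1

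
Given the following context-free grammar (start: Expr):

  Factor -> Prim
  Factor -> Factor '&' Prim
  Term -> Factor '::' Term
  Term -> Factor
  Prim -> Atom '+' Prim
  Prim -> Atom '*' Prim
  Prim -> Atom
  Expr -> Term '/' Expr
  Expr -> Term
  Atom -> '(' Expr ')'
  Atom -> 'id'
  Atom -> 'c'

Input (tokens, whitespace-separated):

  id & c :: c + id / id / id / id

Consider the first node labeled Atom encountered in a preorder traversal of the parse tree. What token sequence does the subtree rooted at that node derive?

[Expr [Term [Factor [Factor [Prim [Atom id]]] & [Prim [Atom c]]] :: [Term [Factor [Prim [Atom c] + [Prim [Atom id]]]]]] / [Expr [Term [Factor [Prim [Atom id]]]] / [Expr [Term [Factor [Prim [Atom id]]]] / [Expr [Term [Factor [Prim [Atom id]]]]]]]]

id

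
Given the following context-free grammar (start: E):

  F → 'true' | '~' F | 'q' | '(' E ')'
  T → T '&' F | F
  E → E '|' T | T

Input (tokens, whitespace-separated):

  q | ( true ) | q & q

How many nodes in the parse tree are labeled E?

4

[E [E [E [T [F q]]] | [T [F ( [E [T [F true]]] )]]] | [T [T [F q]] & [F q]]]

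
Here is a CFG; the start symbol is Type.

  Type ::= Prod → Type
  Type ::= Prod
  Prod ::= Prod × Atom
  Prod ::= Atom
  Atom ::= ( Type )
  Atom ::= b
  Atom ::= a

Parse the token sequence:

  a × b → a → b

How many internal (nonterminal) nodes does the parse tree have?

11

[Type [Prod [Prod [Atom a]] × [Atom b]] → [Type [Prod [Atom a]] → [Type [Prod [Atom b]]]]]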